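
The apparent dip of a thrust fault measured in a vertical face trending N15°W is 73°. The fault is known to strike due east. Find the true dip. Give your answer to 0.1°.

The section is 75° from the strike.
tan δ = tan α / sin β = tan 73° / sin 75° = 3.2709 / 0.9659 = 3.3862
true dip = arctan 3.3862 = 73.55°

73.5°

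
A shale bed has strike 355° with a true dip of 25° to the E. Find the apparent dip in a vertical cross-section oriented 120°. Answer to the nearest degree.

The strike is 355° and the section trends 120°; the acute angle between them is β = 55°.
tan α = tan 25° × sin 55° = 0.4663 × 0.8192 = 0.3820
α = arctan(0.3820) = 20.91°

21°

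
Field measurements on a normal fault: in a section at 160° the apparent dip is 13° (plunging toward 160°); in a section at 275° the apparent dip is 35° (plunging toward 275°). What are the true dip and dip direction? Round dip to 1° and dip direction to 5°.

true dip 42°, dip direction 235°

Represent each trace as a vector plunging at its apparent dip toward its trend (east-north-up frame): v₁ = (0.333, -0.916, -0.225), v₂ = (-0.816, 0.071, -0.574).
The plane normal is n = v₁ × v₂ ∝ (-0.541, -0.375, 0.723).
Dip δ = arctan(|n_h|/n_z) = arctan(0.658/0.723) = 42.3°.
Dip direction = atan2(-0.541, -0.375) = 235° (azimuth of n's horizontal projection).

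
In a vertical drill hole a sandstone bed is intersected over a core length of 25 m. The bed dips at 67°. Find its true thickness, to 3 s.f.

9.77 m

True thickness t = h · cos(dip) = 25 × cos 67°
t = 25 × 0.3907 = 9.768 m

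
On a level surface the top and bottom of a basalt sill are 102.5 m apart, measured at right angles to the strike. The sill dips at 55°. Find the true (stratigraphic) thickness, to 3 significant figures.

True thickness t = w · sin(dip) = 102.5 × sin 55°
t = 102.5 × 0.8192 = 83.963 m

84.0 m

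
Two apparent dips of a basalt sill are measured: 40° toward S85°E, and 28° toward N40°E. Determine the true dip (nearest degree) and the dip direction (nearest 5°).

true dip 40°, dip direction 090°

The two traces are lines in the plane: v₁ = (sin 95°·cos 40°, cos 95°·cos 40°, −sin 40°), v₂ = (sin 40°·cos 28°, cos 40°·cos 28°, −sin 28°).
The plane normal is n = v₁ × v₂ ∝ (0.466, -0.007, 0.554).
Dip δ = arctan(|n_h|/n_z) = arctan(0.466/0.554) = 40.1°.
Dip direction = azimuth of (n_x, n_y) = atan2(0.466, -0.007) = 91°.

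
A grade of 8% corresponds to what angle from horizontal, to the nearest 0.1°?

4.6°

tan θ = 8/100 = 0.0800
θ = arctan(0.0800) = 4.57°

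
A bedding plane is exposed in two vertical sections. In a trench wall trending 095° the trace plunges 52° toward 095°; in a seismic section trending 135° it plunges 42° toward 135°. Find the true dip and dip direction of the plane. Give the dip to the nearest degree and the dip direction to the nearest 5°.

Represent each trace as a vector plunging at its apparent dip toward its trend (east-north-up frame): v₁ = (0.613, -0.054, -0.788), v₂ = (0.525, -0.525, -0.669).
Cross product v₁ × v₂ gives the pole to the plane: n ∝ (0.378, 0.004, 0.294).
Dip δ = arctan(|n_h|/n_z) = arctan(0.378/0.294) = 52.1°.
The horizontal component of n points toward azimuth atan2(n_x, n_y) = 89°, the dip direction.

true dip 52°, dip direction 090°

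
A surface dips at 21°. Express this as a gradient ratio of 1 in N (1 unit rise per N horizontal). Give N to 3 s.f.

1 in 2.61

1 : N means tan θ = 1/N, so N = 1/tan 21° = 1/0.3839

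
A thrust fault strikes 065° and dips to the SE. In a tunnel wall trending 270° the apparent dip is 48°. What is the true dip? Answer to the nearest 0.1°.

69.2°

The section is 25° from the strike.
tan(true dip) = tan 48° / sin 25° = 2.6279
δ = arctan(2.6279) = 69.17°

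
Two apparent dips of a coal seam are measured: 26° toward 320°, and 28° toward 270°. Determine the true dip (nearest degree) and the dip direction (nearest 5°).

Each apparent-dip line lies in the plane. As unit vectors (x east, y north, z up), v₁ plunges 26°→320° and v₂ plunges 28°→270°.
n = v₁ × v₂ = (-0.323, 0.116, 0.608) (taken with n_z > 0).
True dip = arccos(n_z / |n|) = arccos(0.8707) = 29.5°.
Dip direction = atan2(-0.323, 0.116) = 290° (azimuth of n's horizontal projection).

true dip 29°, dip direction 290°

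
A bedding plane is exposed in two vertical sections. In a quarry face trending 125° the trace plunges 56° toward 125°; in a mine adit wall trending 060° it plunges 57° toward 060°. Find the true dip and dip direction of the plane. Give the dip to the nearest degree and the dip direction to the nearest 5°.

Each apparent-dip line lies in the plane. As unit vectors (x east, y north, z up), v₁ plunges 56°→125° and v₂ plunges 57°→060°.
The plane normal is n = v₁ × v₂ ∝ (0.495, -0.007, 0.276).
Dip δ = arctan(|n_h|/n_z) = arctan(0.495/0.276) = 60.8°.
The horizontal component of n points toward azimuth atan2(n_x, n_y) = 91°, the dip direction.

true dip 61°, dip direction 090°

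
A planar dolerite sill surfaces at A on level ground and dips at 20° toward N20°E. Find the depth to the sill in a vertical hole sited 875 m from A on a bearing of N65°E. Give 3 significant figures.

225 m

The hole lies 45° from the dip direction, so the down-dip offset is 875 × cos 45° = 618.72 m.
Depth = down-dip offset × tan(dip) = 618.72 × tan 20° = 618.72 × 0.3640
Depth = 225.20 m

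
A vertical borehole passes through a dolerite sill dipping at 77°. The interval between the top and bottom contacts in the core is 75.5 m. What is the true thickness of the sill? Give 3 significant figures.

True thickness t = h · cos(dip) = 75.5 × cos 77°
t = 75.5 × 0.2250 = 16.984 m

17.0 m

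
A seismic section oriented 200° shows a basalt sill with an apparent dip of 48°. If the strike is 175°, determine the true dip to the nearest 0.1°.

β = acute angle between strike 175° and section 200° = 25°.
tan(true dip) = tan 48° / sin 25° = 2.6279
δ = arctan(2.6279) = 69.17°

69.2°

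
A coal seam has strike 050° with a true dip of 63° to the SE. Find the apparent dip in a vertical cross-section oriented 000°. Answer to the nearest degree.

The strike is 050° and the section trends 000°; the acute angle between them is β = 50°.
tan(apparent dip) = tan 63° · sin 50° = 1.5034
apparent dip = arctan 1.5034 = 56.37°

56°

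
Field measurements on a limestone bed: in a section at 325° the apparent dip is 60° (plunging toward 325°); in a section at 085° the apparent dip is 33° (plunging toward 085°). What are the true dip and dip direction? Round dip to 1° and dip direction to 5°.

true dip 68°, dip direction 010°

The two traces are lines in the plane: v₁ = (sin 325°·cos 60°, cos 325°·cos 60°, −sin 60°), v₂ = (sin 85°·cos 33°, cos 85°·cos 33°, −sin 33°).
Cross product v₁ × v₂ gives the pole to the plane: n ∝ (0.160, 0.880, 0.363).
Dip δ = arctan(|n_h|/n_z) = arctan(0.894/0.363) = 67.9°.
Dip direction = azimuth of (n_x, n_y) = atan2(0.160, 0.880) = 10°.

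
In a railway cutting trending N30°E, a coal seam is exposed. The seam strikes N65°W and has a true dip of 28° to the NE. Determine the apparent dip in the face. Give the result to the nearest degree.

28°

The strike is N65°W and the section trends N30°E; the acute angle between them is β = 85°.
tan(apparent dip) = tan 28° · sin 85° = 0.5297
apparent dip = arctan 0.5297 = 27.91°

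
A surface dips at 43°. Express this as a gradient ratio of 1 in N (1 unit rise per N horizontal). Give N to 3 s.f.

1 : N means tan θ = 1/N, so N = 1/tan 43° = 1/0.9325

1 in 1.07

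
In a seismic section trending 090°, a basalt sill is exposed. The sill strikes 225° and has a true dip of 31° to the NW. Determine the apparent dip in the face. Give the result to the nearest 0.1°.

23.0°

The section lies 45° from the strike.
tan(apparent dip) = tan 31° · sin 45° = 0.4249
apparent dip = arctan 0.4249 = 23.02°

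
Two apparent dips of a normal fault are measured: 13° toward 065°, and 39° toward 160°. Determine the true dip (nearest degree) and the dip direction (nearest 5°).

Represent each trace as a vector plunging at its apparent dip toward its trend (east-north-up frame): v₁ = (0.883, 0.412, -0.225), v₂ = (0.266, -0.730, -0.629).
n = v₁ × v₂ = (0.423, -0.496, 0.754) (taken with n_z > 0).
True dip = arccos(n_z / |n|) = arccos(0.7565) = 40.8°.
Dip direction = atan2(0.423, -0.496) = 140° (azimuth of n's horizontal projection).

true dip 41°, dip direction 140°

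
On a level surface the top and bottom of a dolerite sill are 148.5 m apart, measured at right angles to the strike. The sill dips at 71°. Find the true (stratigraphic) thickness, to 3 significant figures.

True thickness t = w · sin(dip) = 148.5 × sin 71°
t = 148.5 × 0.9455 = 140.410 m

140 m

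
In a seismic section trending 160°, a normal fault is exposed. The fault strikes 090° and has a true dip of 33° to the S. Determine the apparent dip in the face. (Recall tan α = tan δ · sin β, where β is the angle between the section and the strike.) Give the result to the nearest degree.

The section lies 70° from the strike.
tan α = tan 33° × sin 70° = 0.6494 × 0.9397 = 0.6102
apparent dip = arctan 0.6102 = 31.39°

31°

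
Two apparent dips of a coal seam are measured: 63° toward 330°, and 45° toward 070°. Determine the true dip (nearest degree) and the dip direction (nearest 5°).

The two traces are lines in the plane: v₁ = (sin 330°·cos 63°, cos 330°·cos 63°, −sin 63°), v₂ = (sin 70°·cos 45°, cos 70°·cos 45°, −sin 45°).
Cross product v₁ × v₂ gives the pole to the plane: n ∝ (0.063, 0.753, 0.316).
tan δ = √(n_x²+n_y²)/n_z = 0.755/0.316, so δ = 67.3°.
Dip direction = azimuth of (n_x, n_y) = atan2(0.063, 0.753) = 5°.

true dip 67°, dip direction 005°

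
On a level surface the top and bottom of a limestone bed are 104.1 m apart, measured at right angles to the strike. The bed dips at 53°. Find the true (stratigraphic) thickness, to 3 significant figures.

83.1 m

True thickness t = w · sin(dip) = 104.1 × sin 53°
t = 104.1 × 0.7986 = 83.138 m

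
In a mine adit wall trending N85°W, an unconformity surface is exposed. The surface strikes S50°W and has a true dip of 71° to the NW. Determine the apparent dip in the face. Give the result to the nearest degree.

64°

Angle between strike (S50°W) and section (N85°W): β = 45°.
tan α = tan 71° × sin 45° = 2.9042 × 0.7071 = 2.0536
α = arctan(2.0536) = 64.04°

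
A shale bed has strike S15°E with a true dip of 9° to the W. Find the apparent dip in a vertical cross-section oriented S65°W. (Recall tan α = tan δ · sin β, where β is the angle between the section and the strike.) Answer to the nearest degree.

The strike is S15°E and the section trends S65°W; the acute angle between them is β = 80°.
tan α = tan 9° × sin 80° = 0.1584 × 0.9848 = 0.1560
α = arctan(0.1560) = 8.87°

9°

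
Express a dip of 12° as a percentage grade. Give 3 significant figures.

grade % = 100 × tan 12° = 100 × 0.2126

21.3%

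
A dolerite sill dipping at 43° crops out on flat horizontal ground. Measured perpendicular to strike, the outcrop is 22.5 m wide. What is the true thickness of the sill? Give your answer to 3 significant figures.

15.3 m

True thickness t = w · sin(dip) = 22.5 × sin 43°
t = 22.5 × 0.6820 = 15.345 m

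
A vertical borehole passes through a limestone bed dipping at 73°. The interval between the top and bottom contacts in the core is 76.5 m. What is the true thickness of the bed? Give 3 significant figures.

True thickness t = h · cos(dip) = 76.5 × cos 73°
t = 76.5 × 0.2924 = 22.366 m

22.4 m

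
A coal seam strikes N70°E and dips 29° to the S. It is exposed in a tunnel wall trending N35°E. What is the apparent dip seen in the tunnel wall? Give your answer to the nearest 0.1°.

Angle between strike (N70°E) and section (N35°E): β = 35°.
tan α = tan 29° × sin 35° = 0.5543 × 0.5736 = 0.3179
α = arctan(0.3179) = 17.64°

17.6°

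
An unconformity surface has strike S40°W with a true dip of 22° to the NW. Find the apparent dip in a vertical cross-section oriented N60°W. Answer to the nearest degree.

22°

Angle between strike (S40°W) and section (N60°W): β = 80°.
tan α = tan 22° × sin 80° = 0.4040 × 0.9848 = 0.3979
apparent dip = arctan 0.3979 = 21.70°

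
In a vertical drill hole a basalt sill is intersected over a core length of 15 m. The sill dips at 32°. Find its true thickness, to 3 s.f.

True thickness t = h · cos(dip) = 15 × cos 32°
t = 15 × 0.8480 = 12.721 m

12.7 m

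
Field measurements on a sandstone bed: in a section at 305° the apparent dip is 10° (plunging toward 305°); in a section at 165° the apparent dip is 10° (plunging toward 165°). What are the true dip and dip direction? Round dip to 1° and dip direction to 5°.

true dip 27°, dip direction 235°

Each apparent-dip line lies in the plane. As unit vectors (x east, y north, z up), v₁ plunges 10°→305° and v₂ plunges 10°→165°.
n = v₁ × v₂ = (-0.263, -0.184, 0.623) (taken with n_z > 0).
Dip δ = arctan(|n_h|/n_z) = arctan(0.321/0.623) = 27.3°.
The horizontal component of n points toward azimuth atan2(n_x, n_y) = 235°, the dip direction.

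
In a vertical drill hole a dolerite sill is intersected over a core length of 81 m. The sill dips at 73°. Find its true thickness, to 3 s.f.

23.7 m

True thickness t = h · cos(dip) = 81 × cos 73°
t = 81 × 0.2924 = 23.682 m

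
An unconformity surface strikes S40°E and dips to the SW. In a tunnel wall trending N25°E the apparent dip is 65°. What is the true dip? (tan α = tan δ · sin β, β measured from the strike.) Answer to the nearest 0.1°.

The section is 65° from the strike.
tan(true dip) = tan 65° / sin 65° = 2.3662
δ = arctan(2.3662) = 67.09°

67.1°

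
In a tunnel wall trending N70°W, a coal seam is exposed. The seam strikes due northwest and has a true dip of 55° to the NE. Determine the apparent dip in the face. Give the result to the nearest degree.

The section lies 25° from the strike.
tan(apparent dip) = tan 55° · sin 25° = 0.6036
apparent dip = arctan 0.6036 = 31.11°

31°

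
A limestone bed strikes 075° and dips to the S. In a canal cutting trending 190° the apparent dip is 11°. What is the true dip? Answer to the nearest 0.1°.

The section is 65° from the strike.
tan δ = tan α / sin β = tan 11° / sin 65° = 0.1944 / 0.9063 = 0.2145
true dip = arctan 0.2145 = 12.11°

12.1°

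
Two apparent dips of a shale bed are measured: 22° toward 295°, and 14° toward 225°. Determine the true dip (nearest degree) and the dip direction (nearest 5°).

true dip 23°, dip direction 280°

The two traces are lines in the plane: v₁ = (sin 295°·cos 22°, cos 295°·cos 22°, −sin 22°), v₂ = (sin 225°·cos 14°, cos 225°·cos 14°, −sin 14°).
The plane normal is n = v₁ × v₂ ∝ (-0.352, 0.054, 0.845).
Dip δ = arctan(|n_h|/n_z) = arctan(0.356/0.845) = 22.8°.
The horizontal component of n points toward azimuth atan2(n_x, n_y) = 279°, the dip direction.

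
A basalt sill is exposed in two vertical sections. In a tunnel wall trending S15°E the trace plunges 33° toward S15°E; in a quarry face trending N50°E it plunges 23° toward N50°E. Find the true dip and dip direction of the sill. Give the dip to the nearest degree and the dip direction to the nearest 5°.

Represent each trace as a vector plunging at its apparent dip toward its trend (east-north-up frame): v₁ = (0.217, -0.810, -0.545), v₂ = (0.705, 0.592, -0.391).
Cross product v₁ × v₂ gives the pole to the plane: n ∝ (0.639, -0.299, 0.700).
True dip = arccos(n_z / |n|) = arccos(0.7042) = 45.2°.
Dip direction = azimuth of (n_x, n_y) = atan2(0.639, -0.299) = 115°.

true dip 45°, dip direction 115°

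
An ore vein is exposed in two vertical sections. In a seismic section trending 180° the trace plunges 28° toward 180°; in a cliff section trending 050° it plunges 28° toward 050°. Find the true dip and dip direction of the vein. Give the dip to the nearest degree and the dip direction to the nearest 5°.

true dip 52°, dip direction 115°

The two traces are lines in the plane: v₁ = (sin 180°·cos 28°, cos 180°·cos 28°, −sin 28°), v₂ = (sin 50°·cos 28°, cos 50°·cos 28°, −sin 28°).
Cross product v₁ × v₂ gives the pole to the plane: n ∝ (0.681, -0.318, 0.597).
True dip = arccos(n_z / |n|) = arccos(0.6222) = 51.5°.
Dip direction = azimuth of (n_x, n_y) = atan2(0.681, -0.318) = 115°.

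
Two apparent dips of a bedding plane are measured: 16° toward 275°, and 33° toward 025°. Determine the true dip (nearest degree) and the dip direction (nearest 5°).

true dip 40°, dip direction 345°

The two traces are lines in the plane: v₁ = (sin 275°·cos 16°, cos 275°·cos 16°, −sin 16°), v₂ = (sin 25°·cos 33°, cos 25°·cos 33°, −sin 33°).
Cross product v₁ × v₂ gives the pole to the plane: n ∝ (-0.164, 0.619, 0.758).
Dip δ = arctan(|n_h|/n_z) = arctan(0.641/0.758) = 40.2°.
Dip direction = azimuth of (n_x, n_y) = atan2(-0.164, 0.619) = 345°.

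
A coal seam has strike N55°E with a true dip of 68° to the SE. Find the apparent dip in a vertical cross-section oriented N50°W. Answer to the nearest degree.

67°

Angle between strike (N55°E) and section (N50°W): β = 75°.
tan(apparent dip) = tan 68° · sin 75° = 2.3908
α = arctan(2.3908) = 67.30°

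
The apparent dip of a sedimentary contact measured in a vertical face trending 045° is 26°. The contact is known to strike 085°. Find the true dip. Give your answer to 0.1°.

The section is 40° from the strike.
tan δ = tan α / sin β = tan 26° / sin 40° = 0.4877 / 0.6428 = 0.7588
δ = arctan(0.7588) = 37.19°

37.2°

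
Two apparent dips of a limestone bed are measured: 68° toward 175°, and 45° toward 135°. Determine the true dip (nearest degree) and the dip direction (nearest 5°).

true dip 71°, dip direction 205°

Represent each trace as a vector plunging at its apparent dip toward its trend (east-north-up frame): v₁ = (0.033, -0.373, -0.927), v₂ = (0.500, -0.500, -0.707).
The plane normal is n = v₁ × v₂ ∝ (-0.200, -0.441, 0.170).
Dip δ = arctan(|n_h|/n_z) = arctan(0.484/0.170) = 70.6°.
Dip direction = azimuth of (n_x, n_y) = atan2(-0.200, -0.441) = 204°.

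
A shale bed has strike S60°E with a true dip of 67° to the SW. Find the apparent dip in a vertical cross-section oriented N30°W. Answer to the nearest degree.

50°

Angle between strike (S60°E) and section (N30°W): β = 30°.
tan α = tan 67° × sin 30° = 2.3559 × 0.5000 = 1.1779
α = arctan(1.1779) = 49.67°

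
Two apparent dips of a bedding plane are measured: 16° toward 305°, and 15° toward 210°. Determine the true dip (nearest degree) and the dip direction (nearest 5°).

true dip 22°, dip direction 260°

Each apparent-dip line lies in the plane. As unit vectors (x east, y north, z up), v₁ plunges 16°→305° and v₂ plunges 15°→210°.
The plane normal is n = v₁ × v₂ ∝ (-0.373, -0.071, 0.925).
True dip = arccos(n_z / |n|) = arccos(0.9250) = 22.3°.
Dip direction = atan2(-0.373, -0.071) = 259° (azimuth of n's horizontal projection).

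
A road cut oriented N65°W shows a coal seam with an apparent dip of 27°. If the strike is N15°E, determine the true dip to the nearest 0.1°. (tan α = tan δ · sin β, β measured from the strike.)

The section is 80° from the strike.
tan δ = tan α / sin β = tan 27° / sin 80° = 0.5095 / 0.9848 = 0.5174
δ = arctan(0.5174) = 27.36°

27.4°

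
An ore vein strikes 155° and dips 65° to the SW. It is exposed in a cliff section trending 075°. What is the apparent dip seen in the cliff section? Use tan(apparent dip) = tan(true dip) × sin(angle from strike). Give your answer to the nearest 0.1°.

64.7°

The strike is 155° and the section trends 075°; the acute angle between them is β = 80°.
tan α = tan 65° × sin 80° = 2.1445 × 0.9848 = 2.1119
apparent dip = arctan 2.1119 = 64.66°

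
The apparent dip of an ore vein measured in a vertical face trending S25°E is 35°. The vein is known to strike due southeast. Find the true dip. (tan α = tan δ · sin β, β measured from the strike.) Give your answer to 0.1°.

The section is 20° from the strike.
tan δ = tan α / sin β = tan 35° / sin 20° = 0.7002 / 0.3420 = 2.0473
true dip = arctan 2.0473 = 63.97°

64.0°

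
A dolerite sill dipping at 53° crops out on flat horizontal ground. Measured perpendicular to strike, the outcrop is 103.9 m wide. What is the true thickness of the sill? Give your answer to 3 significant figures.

True thickness t = w · sin(dip) = 103.9 × sin 53°
t = 103.9 × 0.7986 = 82.978 m

83.0 m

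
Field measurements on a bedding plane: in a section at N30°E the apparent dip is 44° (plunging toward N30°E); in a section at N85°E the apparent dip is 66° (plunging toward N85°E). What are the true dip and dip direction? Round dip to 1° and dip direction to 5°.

true dip 66°, dip direction 095°

The two traces are lines in the plane: v₁ = (sin 30°·cos 44°, cos 30°·cos 44°, −sin 44°), v₂ = (sin 85°·cos 66°, cos 85°·cos 66°, −sin 66°).
n = v₁ × v₂ = (0.544, -0.047, 0.240) (taken with n_z > 0).
Dip δ = arctan(|n_h|/n_z) = arctan(0.547/0.240) = 66.3°.
The horizontal component of n points toward azimuth atan2(n_x, n_y) = 95°, the dip direction.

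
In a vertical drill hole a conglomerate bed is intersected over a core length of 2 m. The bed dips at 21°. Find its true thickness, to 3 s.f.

1.87 m

True thickness t = h · cos(dip) = 2 × cos 21°
t = 2 × 0.9336 = 1.867 m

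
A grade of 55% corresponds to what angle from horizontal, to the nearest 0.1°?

tan θ = 55/100 = 0.5500
θ = arctan(0.5500) = 28.81°

28.8°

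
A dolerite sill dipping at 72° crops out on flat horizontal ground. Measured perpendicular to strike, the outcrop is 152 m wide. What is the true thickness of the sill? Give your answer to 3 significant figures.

145 m

True thickness t = w · sin(dip) = 152 × sin 72°
t = 152 × 0.9511 = 144.561 m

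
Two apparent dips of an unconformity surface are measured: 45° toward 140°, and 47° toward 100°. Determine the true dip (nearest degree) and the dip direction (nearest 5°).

true dip 48°, dip direction 115°

Represent each trace as a vector plunging at its apparent dip toward its trend (east-north-up frame): v₁ = (0.455, -0.542, -0.707), v₂ = (0.672, -0.118, -0.731).
The plane normal is n = v₁ × v₂ ∝ (0.312, -0.143, 0.310).
tan δ = √(n_x²+n_y²)/n_z = 0.343/0.310, so δ = 47.9°.
The horizontal component of n points toward azimuth atan2(n_x, n_y) = 115°, the dip direction.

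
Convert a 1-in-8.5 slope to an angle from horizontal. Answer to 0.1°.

6.7°

tan θ = 1/8.5 = 0.1176
θ = arctan(0.1176) = 6.71°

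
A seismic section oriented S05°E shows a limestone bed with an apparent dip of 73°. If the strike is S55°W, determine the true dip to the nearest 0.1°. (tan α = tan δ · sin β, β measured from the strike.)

The section is 60° from the strike.
tan(true dip) = tan 73° / sin 60° = 3.7769
true dip = arctan 3.7769 = 75.17°

75.2°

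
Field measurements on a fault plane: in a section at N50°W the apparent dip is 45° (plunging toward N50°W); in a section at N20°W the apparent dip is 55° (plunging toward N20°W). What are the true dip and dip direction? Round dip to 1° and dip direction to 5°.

Each apparent-dip line lies in the plane. As unit vectors (x east, y north, z up), v₁ plunges 45°→N50°W and v₂ plunges 55°→N20°W.
The plane normal is n = v₁ × v₂ ∝ (-0.009, 0.305, 0.203).
tan δ = √(n_x²+n_y²)/n_z = 0.305/0.203, so δ = 56.4°.
Dip direction = azimuth of (n_x, n_y) = atan2(-0.009, 0.305) = 358°.

true dip 56°, dip direction 000°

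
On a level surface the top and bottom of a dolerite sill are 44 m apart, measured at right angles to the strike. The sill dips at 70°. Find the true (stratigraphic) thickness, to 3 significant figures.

41.3 m

True thickness t = w · sin(dip) = 44 × sin 70°
t = 44 × 0.9397 = 41.346 m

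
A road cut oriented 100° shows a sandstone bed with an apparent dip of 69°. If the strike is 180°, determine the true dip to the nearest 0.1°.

69.3°

The section is 80° from the strike.
tan(true dip) = tan 69° / sin 80° = 2.6453
δ = arctan(2.6453) = 69.29°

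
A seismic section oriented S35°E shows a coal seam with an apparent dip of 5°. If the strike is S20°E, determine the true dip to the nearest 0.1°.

18.7°

β = acute angle between strike S20°E and section S35°E = 15°.
tan δ = tan α / sin β = tan 5° / sin 15° = 0.0875 / 0.2588 = 0.3380
δ = arctan(0.3380) = 18.68°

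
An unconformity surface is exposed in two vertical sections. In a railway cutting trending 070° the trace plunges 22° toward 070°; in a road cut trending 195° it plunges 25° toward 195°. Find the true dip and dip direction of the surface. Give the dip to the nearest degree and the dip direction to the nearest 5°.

The two traces are lines in the plane: v₁ = (sin 70°·cos 22°, cos 70°·cos 22°, −sin 22°), v₂ = (sin 195°·cos 25°, cos 195°·cos 25°, −sin 25°).
n = v₁ × v₂ = (0.462, -0.456, 0.688) (taken with n_z > 0).
Dip δ = arctan(|n_h|/n_z) = arctan(0.649/0.688) = 43.3°.
Dip direction = atan2(0.462, -0.456) = 135° (azimuth of n's horizontal projection).

true dip 43°, dip direction 135°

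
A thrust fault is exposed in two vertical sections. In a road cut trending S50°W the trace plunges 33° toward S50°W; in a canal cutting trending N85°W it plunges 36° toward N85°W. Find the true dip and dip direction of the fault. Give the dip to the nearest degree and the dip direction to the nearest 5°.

true dip 37°, dip direction 260°

Represent each trace as a vector plunging at its apparent dip toward its trend (east-north-up frame): v₁ = (-0.642, -0.539, -0.545), v₂ = (-0.806, 0.071, -0.588).
The plane normal is n = v₁ × v₂ ∝ (-0.355, -0.061, 0.480).
Dip δ = arctan(|n_h|/n_z) = arctan(0.361/0.480) = 36.9°.
The horizontal component of n points toward azimuth atan2(n_x, n_y) = 260°, the dip direction.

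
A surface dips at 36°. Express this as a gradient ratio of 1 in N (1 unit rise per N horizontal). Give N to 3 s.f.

1 in 1.38

1 : N means tan θ = 1/N, so N = 1/tan 36° = 1/0.7265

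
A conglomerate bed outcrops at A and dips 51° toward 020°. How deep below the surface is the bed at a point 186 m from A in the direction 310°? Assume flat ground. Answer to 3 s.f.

78.6 m

The hole lies 70° from the dip direction, so the down-dip offset is 186 × cos 70° = 63.62 m.
Depth = down-dip offset × tan(dip) = 63.62 × tan 51° = 63.62 × 1.2349
Depth = 78.56 m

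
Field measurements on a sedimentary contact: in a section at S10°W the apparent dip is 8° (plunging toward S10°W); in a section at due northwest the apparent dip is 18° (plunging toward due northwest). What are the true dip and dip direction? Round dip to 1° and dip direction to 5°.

true dip 27°, dip direction 265°

Represent each trace as a vector plunging at its apparent dip toward its trend (east-north-up frame): v₁ = (-0.172, -0.975, -0.139), v₂ = (-0.672, 0.672, -0.309).
Cross product v₁ × v₂ gives the pole to the plane: n ∝ (-0.395, -0.040, 0.771).
Dip δ = arctan(|n_h|/n_z) = arctan(0.397/0.771) = 27.2°.
Dip direction = atan2(-0.395, -0.040) = 264° (azimuth of n's horizontal projection).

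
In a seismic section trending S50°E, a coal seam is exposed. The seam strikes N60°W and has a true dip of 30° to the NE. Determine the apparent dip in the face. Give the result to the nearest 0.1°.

The section lies 10° from the strike.
tan(apparent dip) = tan 30° · sin 10° = 0.1003
apparent dip = arctan 0.1003 = 5.73°

5.7°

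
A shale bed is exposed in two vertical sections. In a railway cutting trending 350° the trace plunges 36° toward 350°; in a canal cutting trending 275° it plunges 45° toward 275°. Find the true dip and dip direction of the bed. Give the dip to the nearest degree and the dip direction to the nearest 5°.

true dip 48°, dip direction 300°

Each apparent-dip line lies in the plane. As unit vectors (x east, y north, z up), v₁ plunges 36°→350° and v₂ plunges 45°→275°.
The plane normal is n = v₁ × v₂ ∝ (-0.527, 0.315, 0.553).
True dip = arccos(n_z / |n|) = arccos(0.6690) = 48.0°.
Dip direction = azimuth of (n_x, n_y) = atan2(-0.527, 0.315) = 301°.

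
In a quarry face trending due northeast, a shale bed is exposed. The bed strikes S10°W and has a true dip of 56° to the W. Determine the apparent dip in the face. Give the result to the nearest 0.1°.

40.4°

Angle between strike (S10°W) and section (due northeast): β = 35°.
tan α = tan 56° × sin 35° = 1.4826 × 0.5736 = 0.8504
α = arctan(0.8504) = 40.38°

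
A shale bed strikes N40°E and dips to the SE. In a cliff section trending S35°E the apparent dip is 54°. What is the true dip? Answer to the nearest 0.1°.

54.9°

β = acute angle between strike N40°E and section S35°E = 75°.
tan δ = tan α / sin β = tan 54° / sin 75° = 1.3764 / 0.9659 = 1.4249
true dip = arctan 1.4249 = 54.94°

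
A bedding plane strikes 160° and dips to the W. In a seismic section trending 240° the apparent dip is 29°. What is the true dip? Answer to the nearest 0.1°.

β = acute angle between strike 160° and section 240° = 80°.
tan(true dip) = tan 29° / sin 80° = 0.5629
true dip = arctan 0.5629 = 29.37°

29.4°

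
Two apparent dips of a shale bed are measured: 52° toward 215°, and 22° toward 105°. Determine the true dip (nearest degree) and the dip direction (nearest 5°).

Each apparent-dip line lies in the plane. As unit vectors (x east, y north, z up), v₁ plunges 52°→215° and v₂ plunges 22°→105°.
n = v₁ × v₂ = (-0.000, -0.838, 0.536) (taken with n_z > 0).
tan δ = √(n_x²+n_y²)/n_z = 0.838/0.536, so δ = 57.4°.
Dip direction = azimuth of (n_x, n_y) = atan2(-0.000, -0.838) = 180°.

true dip 57°, dip direction 180°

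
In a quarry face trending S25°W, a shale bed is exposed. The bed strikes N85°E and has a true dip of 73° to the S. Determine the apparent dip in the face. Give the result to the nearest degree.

71°

Angle between strike (N85°E) and section (S25°W): β = 60°.
tan(apparent dip) = tan 73° · sin 60° = 2.8326
α = arctan(2.8326) = 70.56°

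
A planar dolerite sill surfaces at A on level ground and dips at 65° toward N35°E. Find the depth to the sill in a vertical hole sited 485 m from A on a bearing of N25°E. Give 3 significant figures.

1020 m

The hole lies 10° from the dip direction, so the down-dip offset is 485 × cos 10° = 477.63 m.
Depth = down-dip offset × tan(dip) = 477.63 × tan 65° = 477.63 × 2.1445
Depth = 1024.28 m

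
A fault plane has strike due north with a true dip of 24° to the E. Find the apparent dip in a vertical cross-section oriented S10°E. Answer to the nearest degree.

4°

The strike is due north and the section trends S10°E; the acute angle between them is β = 10°.
tan α = tan 24° × sin 10° = 0.4452 × 0.1736 = 0.0773
apparent dip = arctan 0.0773 = 4.42°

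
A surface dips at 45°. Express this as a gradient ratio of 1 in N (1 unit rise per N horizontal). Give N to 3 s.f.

1 in 1.00

1 : N means tan θ = 1/N, so N = 1/tan 45° = 1/1.0000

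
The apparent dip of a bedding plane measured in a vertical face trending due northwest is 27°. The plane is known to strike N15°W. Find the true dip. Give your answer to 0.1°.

The section is 30° from the strike.
tan δ = tan α / sin β = tan 27° / sin 30° = 0.5095 / 0.5000 = 1.0191
δ = arctan(1.0191) = 45.54°

45.5°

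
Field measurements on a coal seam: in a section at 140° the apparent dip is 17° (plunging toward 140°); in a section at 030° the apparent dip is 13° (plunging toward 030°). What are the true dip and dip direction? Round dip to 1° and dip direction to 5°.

Each apparent-dip line lies in the plane. As unit vectors (x east, y north, z up), v₁ plunges 17°→140° and v₂ plunges 13°→030°.
Cross product v₁ × v₂ gives the pole to the plane: n ∝ (0.412, -0.004, 0.876).
tan δ = √(n_x²+n_y²)/n_z = 0.412/0.876, so δ = 25.2°.
Dip direction = azimuth of (n_x, n_y) = atan2(0.412, -0.004) = 91°.

true dip 25°, dip direction 090°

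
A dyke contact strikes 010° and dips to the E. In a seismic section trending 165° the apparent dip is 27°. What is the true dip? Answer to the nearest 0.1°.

50.3°

The section is 25° from the strike.
tan δ = tan α / sin β = tan 27° / sin 25° = 0.5095 / 0.4226 = 1.2056
true dip = arctan 1.2056 = 50.33°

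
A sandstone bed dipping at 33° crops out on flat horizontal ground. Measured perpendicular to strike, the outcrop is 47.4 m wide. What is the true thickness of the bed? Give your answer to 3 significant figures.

True thickness t = w · sin(dip) = 47.4 × sin 33°
t = 47.4 × 0.5446 = 25.816 m

25.8 m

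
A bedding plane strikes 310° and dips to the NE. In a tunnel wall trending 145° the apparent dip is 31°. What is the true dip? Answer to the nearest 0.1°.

β = acute angle between strike 310° and section 145° = 15°.
tan(true dip) = tan 31° / sin 15° = 2.3215
δ = arctan(2.3215) = 66.70°

66.7°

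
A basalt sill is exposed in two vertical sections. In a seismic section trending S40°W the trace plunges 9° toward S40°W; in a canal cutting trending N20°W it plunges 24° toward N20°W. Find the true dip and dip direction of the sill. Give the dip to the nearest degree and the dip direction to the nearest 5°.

Represent each trace as a vector plunging at its apparent dip toward its trend (east-north-up frame): v₁ = (-0.635, -0.757, -0.156), v₂ = (-0.312, 0.858, -0.407).
n = v₁ × v₂ = (-0.442, 0.209, 0.781) (taken with n_z > 0).
tan δ = √(n_x²+n_y²)/n_z = 0.489/0.781, so δ = 32.0°.
Dip direction = azimuth of (n_x, n_y) = atan2(-0.442, 0.209) = 295°.

true dip 32°, dip direction 295°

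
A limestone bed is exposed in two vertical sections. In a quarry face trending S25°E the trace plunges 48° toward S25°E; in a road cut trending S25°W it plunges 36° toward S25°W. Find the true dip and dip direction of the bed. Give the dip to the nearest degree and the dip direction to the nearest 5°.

true dip 48°, dip direction 155°

The two traces are lines in the plane: v₁ = (sin 155°·cos 48°, cos 155°·cos 48°, −sin 48°), v₂ = (sin 205°·cos 36°, cos 205°·cos 36°, −sin 36°).
n = v₁ × v₂ = (0.188, -0.420, 0.415) (taken with n_z > 0).
True dip = arccos(n_z / |n|) = arccos(0.6691) = 48.0°.
Dip direction = azimuth of (n_x, n_y) = atan2(0.188, -0.420) = 156°.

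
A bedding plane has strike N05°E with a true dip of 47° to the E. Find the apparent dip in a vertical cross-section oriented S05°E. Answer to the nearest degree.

11°

The strike is N05°E and the section trends S05°E; the acute angle between them is β = 10°.
tan(apparent dip) = tan 47° · sin 10° = 0.1862
α = arctan(0.1862) = 10.55°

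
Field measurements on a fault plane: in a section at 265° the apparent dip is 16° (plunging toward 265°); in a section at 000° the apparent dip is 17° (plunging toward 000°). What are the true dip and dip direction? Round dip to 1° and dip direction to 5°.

Represent each trace as a vector plunging at its apparent dip toward its trend (east-north-up frame): v₁ = (-0.958, -0.084, -0.276), v₂ = (0.000, 0.956, -0.292).
The plane normal is n = v₁ × v₂ ∝ (-0.288, 0.280, 0.916).
tan δ = √(n_x²+n_y²)/n_z = 0.402/0.916, so δ = 23.7°.
Dip direction = atan2(-0.288, 0.280) = 314° (azimuth of n's horizontal projection).

true dip 24°, dip direction 315°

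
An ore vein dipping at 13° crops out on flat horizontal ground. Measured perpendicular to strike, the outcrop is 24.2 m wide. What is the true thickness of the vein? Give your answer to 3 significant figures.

5.44 m

True thickness t = w · sin(dip) = 24.2 × sin 13°
t = 24.2 × 0.2250 = 5.444 m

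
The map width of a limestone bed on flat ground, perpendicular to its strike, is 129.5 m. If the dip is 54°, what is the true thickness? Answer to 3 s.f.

True thickness t = w · sin(dip) = 129.5 × sin 54°
t = 129.5 × 0.8090 = 104.768 m

105 m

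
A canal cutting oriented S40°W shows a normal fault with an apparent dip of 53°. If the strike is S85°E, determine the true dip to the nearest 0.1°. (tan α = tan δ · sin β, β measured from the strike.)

58.3°

β = acute angle between strike S85°E and section S40°W = 55°.
tan δ = tan α / sin β = tan 53° / sin 55° = 1.3270 / 0.8192 = 1.6200
δ = arctan(1.6200) = 58.31°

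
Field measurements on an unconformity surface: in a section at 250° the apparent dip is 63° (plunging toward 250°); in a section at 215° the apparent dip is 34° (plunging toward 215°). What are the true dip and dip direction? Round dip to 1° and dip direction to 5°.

Each apparent-dip line lies in the plane. As unit vectors (x east, y north, z up), v₁ plunges 63°→250° and v₂ plunges 34°→215°.
Cross product v₁ × v₂ gives the pole to the plane: n ∝ (-0.518, 0.185, 0.216).
tan δ = √(n_x²+n_y²)/n_z = 0.550/0.216, so δ = 68.6°.
Dip direction = atan2(-0.518, 0.185) = 290° (azimuth of n's horizontal projection).

true dip 69°, dip direction 290°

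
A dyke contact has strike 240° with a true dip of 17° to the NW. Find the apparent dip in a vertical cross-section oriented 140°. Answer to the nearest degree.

17°

The section lies 80° from the strike.
tan α = tan 17° × sin 80° = 0.3057 × 0.9848 = 0.3011
apparent dip = arctan 0.3011 = 16.76°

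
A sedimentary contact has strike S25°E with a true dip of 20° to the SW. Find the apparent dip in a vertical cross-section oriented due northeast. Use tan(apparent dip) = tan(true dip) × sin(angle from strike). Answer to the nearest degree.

The strike is S25°E and the section trends due northeast; the acute angle between them is β = 70°.
tan α = tan 20° × sin 70° = 0.3640 × 0.9397 = 0.3420
apparent dip = arctan 0.3420 = 18.88°

19°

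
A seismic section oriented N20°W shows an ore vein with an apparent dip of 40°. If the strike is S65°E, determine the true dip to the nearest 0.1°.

49.9°

The section is 45° from the strike.
tan δ = tan α / sin β = tan 40° / sin 45° = 0.8391 / 0.7071 = 1.1867
true dip = arctan 1.1867 = 49.88°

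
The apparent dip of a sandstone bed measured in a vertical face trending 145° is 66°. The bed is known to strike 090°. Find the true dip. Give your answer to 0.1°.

70.0°

β = acute angle between strike 090° and section 145° = 55°.
tan δ = tan α / sin β = tan 66° / sin 55° = 2.2460 / 0.8192 = 2.7419
δ = arctan(2.7419) = 69.96°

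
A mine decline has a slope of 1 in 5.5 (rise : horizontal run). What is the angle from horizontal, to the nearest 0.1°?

tan θ = 1/5.5 = 0.1818
θ = arctan(0.1818) = 10.30°

10.3°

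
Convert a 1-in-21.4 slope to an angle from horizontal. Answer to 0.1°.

tan θ = 1/21.4 = 0.0467
θ = arctan(0.0467) = 2.68°

2.7°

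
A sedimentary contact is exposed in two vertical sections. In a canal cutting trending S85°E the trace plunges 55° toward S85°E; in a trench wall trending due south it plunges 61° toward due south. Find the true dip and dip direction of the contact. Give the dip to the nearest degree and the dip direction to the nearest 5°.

true dip 66°, dip direction 145°

The two traces are lines in the plane: v₁ = (sin 95°·cos 55°, cos 95°·cos 55°, −sin 55°), v₂ = (sin 180°·cos 61°, cos 180°·cos 61°, −sin 61°).
n = v₁ × v₂ = (0.353, -0.500, 0.277) (taken with n_z > 0).
True dip = arccos(n_z / |n|) = arccos(0.4123) = 65.6°.
Dip direction = atan2(0.353, -0.500) = 145° (azimuth of n's horizontal projection).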